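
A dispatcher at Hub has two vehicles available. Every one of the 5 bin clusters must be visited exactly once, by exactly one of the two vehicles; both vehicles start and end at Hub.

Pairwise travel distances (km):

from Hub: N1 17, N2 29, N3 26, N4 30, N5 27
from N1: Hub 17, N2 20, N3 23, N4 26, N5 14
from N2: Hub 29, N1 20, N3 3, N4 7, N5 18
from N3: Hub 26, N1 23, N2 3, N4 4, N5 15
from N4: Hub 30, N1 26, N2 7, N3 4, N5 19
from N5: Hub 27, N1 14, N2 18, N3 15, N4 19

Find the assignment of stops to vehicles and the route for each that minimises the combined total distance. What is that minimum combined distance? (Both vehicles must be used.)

Minimum combined distance: 116 km.

Try each way of splitting the stops between the two vehicles (each non-empty) and, for each split, find the best tour for each vehicle:
  {N1} + {N2, N3, N4, N5}: 34 + 82 = 116
  {N2} + {N1, N3, N4, N5}: 58 + 80 = 138
  {N1, N2} + {N3, N4, N5}: 66 + 76 = 142
  {N3} + {N1, N2, N4, N5}: 52 + 86 = 138
  {N1, N3} + {N2, N4, N5}: 66 + 82 = 148
  {N2, N3} + {N1, N4, N5}: 58 + 80 = 138
  … (15 splits in total)
Best: vehicle 1 Hub → N1 → Hub = 34; vehicle 2 Hub → N2 → N3 → N4 → N5 → Hub = 82; combined 116.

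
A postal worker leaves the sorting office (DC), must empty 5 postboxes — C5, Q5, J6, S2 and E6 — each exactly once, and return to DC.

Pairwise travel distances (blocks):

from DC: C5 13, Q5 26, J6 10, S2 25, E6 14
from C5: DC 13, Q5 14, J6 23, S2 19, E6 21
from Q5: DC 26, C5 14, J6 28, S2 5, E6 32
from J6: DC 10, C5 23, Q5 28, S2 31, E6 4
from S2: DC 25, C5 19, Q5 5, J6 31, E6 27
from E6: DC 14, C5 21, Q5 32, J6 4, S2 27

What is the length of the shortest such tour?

Shortest round trip = 73 blocks.

With 5 stops there are 5!/2 = 60 distinct round trips (a route and its reverse cost the same).
DC → C5 → Q5 → J6 → S2 → E6 → DC: 13+14+28+31+27+14 = 127
DC → C5 → Q5 → J6 → E6 → S2 → DC: 13+14+28+4+27+25 = 111
DC → C5 → Q5 → S2 → J6 → E6 → DC: 13+14+5+31+4+14 = 81
DC → C5 → Q5 → S2 → E6 → J6 → DC: 13+14+5+27+4+10 = 73
DC → C5 → Q5 → E6 → J6 → S2 → DC: 13+14+32+4+31+25 = 119
DC → C5 → Q5 → E6 → S2 → J6 → DC: 13+14+32+27+31+10 = 127
DC → C5 → J6 → Q5 → S2 → E6 → DC: 13+23+28+5+27+14 = 110
DC → C5 → J6 → Q5 → E6 → S2 → DC: 13+23+28+32+27+25 = 148
DC → C5 → J6 → S2 → Q5 → E6 → DC: 13+23+31+5+32+14 = 118
DC → C5 → J6 → S2 → E6 → Q5 → DC: 13+23+31+27+32+26 = 152
DC → C5 → J6 → E6 → Q5 → S2 → DC: 13+23+4+32+5+25 = 102
DC → C5 → J6 → E6 → S2 → Q5 → DC: 13+23+4+27+5+26 = 98
DC → C5 → S2 → Q5 → J6 → E6 → DC: 13+19+5+28+4+14 = 83
DC → C5 → S2 → Q5 → E6 → J6 → DC: 13+19+5+32+4+10 = 83
… (46 more)
The minimum is 73.
One optimal route: DC → C5 → Q5 → S2 → E6 → J6 → DC (or its reverse).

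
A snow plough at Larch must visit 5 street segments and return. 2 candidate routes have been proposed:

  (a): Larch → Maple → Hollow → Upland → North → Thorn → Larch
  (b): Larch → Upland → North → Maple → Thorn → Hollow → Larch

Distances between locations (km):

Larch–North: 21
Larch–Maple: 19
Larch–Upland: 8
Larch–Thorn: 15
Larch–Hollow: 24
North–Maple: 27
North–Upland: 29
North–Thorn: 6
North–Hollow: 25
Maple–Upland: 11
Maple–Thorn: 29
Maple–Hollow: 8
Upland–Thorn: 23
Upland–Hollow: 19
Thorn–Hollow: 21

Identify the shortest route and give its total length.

96 km — (a) is the shortest.

(a): 19 + 8 + 19 + 29 + 6 + 15 = 96
(b): 8 + 29 + 27 + 29 + 21 + 24 = 138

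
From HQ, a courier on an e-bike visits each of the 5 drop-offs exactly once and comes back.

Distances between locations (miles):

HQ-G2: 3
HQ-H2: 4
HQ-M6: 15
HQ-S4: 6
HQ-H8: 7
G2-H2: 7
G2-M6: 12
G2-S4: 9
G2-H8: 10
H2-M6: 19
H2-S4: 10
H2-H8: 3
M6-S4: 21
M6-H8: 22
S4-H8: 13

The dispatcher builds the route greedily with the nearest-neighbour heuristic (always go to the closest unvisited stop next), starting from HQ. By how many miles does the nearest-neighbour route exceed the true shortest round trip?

HQ: G2=3, H2=4, S4=6, H8=7, M6=15 ⇒ G2
G2: H2=7, S4=9, H8=10, M6=12 ⇒ H2
H2: H8=3, S4=10, M6=19 ⇒ H8
H8: S4=13, M6=22 ⇒ S4
S4: M6=21 ⇒ M6
NN route HQ → G2 → H2 → H8 → S4 → M6 → HQ costs 62.
Optimal: HQ → G2 → M6 → H2 → H8 → S4 → HQ costs 56 (by enumerating all 60 distinct tours).
Excess = 62 − 56 = 6.

Excess over optimum: 6 miles.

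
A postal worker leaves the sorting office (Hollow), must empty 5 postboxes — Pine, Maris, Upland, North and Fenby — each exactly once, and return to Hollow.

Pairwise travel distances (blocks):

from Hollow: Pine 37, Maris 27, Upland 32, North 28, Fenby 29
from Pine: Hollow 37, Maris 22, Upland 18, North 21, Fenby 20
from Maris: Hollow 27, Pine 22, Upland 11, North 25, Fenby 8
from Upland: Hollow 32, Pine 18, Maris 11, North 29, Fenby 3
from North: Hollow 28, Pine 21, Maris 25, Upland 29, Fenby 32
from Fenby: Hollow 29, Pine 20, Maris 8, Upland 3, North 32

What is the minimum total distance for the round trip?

Minimum total distance: 105 blocks.

With 5 stops there are 5!/2 = 60 distinct round trips (a route and its reverse cost the same).
Hollow-Pine-Maris-Upland-North-Fenby-Hollow: 37+22+11+29+32+29 = 160
Hollow-Pine-Maris-Upland-Fenby-North-Hollow: 37+22+11+3+32+28 = 133
Hollow-Pine-Maris-North-Upland-Fenby-Hollow: 37+22+25+29+3+29 = 145
Hollow-Pine-Maris-North-Fenby-Upland-Hollow: 37+22+25+32+3+32 = 151
Hollow-Pine-Maris-Fenby-Upland-North-Hollow: 37+22+8+3+29+28 = 127
Hollow-Pine-Maris-Fenby-North-Upland-Hollow: 37+22+8+32+29+32 = 160
Hollow-Pine-Upland-Maris-North-Fenby-Hollow: 37+18+11+25+32+29 = 152
Hollow-Pine-Upland-Maris-Fenby-North-Hollow: 37+18+11+8+32+28 = 134
Hollow-Pine-Upland-North-Maris-Fenby-Hollow: 37+18+29+25+8+29 = 146
Hollow-Pine-Upland-North-Fenby-Maris-Hollow: 37+18+29+32+8+27 = 151
Hollow-Pine-Upland-Fenby-Maris-North-Hollow: 37+18+3+8+25+28 = 119
Hollow-Pine-Upland-Fenby-North-Maris-Hollow: 37+18+3+32+25+27 = 142
Hollow-Pine-North-Maris-Upland-Fenby-Hollow: 37+21+25+11+3+29 = 126
Hollow-Pine-North-Maris-Fenby-Upland-Hollow: 37+21+25+8+3+32 = 126
… (46 more)
Hollow-Maris-Fenby-Upland-Pine-North-Hollow: 27+8+3+18+21+28 = 105  ← best
The minimum is 105.
One optimal route: Hollow → Maris → Fenby → Upland → Pine → North → Hollow (or its reverse).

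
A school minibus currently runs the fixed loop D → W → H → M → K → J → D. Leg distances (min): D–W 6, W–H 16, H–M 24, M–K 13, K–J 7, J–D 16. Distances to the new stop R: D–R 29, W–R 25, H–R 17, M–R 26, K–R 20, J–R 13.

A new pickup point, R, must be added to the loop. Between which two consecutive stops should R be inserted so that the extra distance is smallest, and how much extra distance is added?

Insertion cost between consecutive stops i–j is d(i,R) + d(R,j) − d(i,j):
  between D and W: 29 + 25 − 6 = 48
  between W and H: 25 + 17 − 16 = 26
  between H and M: 17 + 26 − 24 = 19
  between M and K: 26 + 20 − 13 = 33
  between K and J: 20 + 13 − 7 = 26
  between J and D: 13 + 29 − 16 = 26
Cheapest insertion is between H and M, adding 19.
New total = 82 + 19 = 101.

Adding 19 min by placing R on the H–M leg.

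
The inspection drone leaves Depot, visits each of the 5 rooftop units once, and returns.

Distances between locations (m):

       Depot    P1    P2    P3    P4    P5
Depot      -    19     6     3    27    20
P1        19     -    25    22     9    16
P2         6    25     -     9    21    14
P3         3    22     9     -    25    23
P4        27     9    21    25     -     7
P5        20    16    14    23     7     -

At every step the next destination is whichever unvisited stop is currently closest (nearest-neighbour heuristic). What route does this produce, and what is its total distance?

From Depot: distances to unvisited — P3=3, P2=6, P1=19, P5=20, P4=27. Nearest is P3 (3).
From P3: distances to unvisited — P2=9, P1=22, P5=23, P4=25. Nearest is P2 (9).
From P2: distances to unvisited — P5=14, P4=21, P1=25. Nearest is P5 (14).
From P5: distances to unvisited — P4=7, P1=16. Nearest is P4 (7).
From P4: distances to unvisited — P1=9. Nearest is P1 (9).
Return P1→Depot: 19.
Total = 3 + 9 + 14 + 7 + 9 + 19 = 61.

61 m along Depot → P3 → P2 → P5 → P4 → P1 → Depot.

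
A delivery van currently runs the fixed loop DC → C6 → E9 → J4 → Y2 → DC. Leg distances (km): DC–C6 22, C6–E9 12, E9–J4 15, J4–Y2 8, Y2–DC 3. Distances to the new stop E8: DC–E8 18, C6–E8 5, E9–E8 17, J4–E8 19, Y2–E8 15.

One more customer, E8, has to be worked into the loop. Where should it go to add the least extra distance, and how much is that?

+1 km — insert E8 between DC and C6.

Insertion cost between consecutive stops i–j is d(i,E8) + d(E8,j) − d(i,j):
  between DC and C6: 18 + 5 − 22 = 1
  between C6 and E9: 5 + 17 − 12 = 10
  between E9 and J4: 17 + 19 − 15 = 21
  between J4 and Y2: 19 + 15 − 8 = 26
  between Y2 and DC: 15 + 18 − 3 = 30
Cheapest insertion is between DC and C6, adding 1.
New total = 60 + 1 = 61.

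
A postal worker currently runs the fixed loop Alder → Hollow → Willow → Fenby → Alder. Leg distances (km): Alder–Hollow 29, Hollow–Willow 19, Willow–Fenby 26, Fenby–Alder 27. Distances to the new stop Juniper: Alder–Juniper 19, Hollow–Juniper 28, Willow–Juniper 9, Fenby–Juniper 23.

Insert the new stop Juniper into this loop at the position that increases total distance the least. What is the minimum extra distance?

Insertion cost between consecutive stops i–j is d(i,Juniper) + d(Juniper,j) − d(i,j):
  between Alder and Hollow: 19 + 28 − 29 = 18
  between Hollow and Willow: 28 + 9 − 19 = 18
  between Willow and Fenby: 9 + 23 − 26 = 6
  between Fenby and Alder: 23 + 19 − 27 = 15
Cheapest insertion is between Willow and Fenby, adding 6.
New total = 101 + 6 = 107.

+6 km — insert Juniper between Willow and Fenby.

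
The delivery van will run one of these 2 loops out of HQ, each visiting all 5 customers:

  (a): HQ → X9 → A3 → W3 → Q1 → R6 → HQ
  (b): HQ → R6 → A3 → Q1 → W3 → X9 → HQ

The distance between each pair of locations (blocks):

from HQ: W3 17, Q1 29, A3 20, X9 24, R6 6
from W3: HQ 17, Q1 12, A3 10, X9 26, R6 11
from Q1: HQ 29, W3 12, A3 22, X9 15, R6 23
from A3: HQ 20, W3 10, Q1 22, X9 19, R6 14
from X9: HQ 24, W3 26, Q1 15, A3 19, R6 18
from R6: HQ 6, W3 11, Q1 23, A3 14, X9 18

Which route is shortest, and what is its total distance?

(a): 24 + 19 + 10 + 12 + 23 + 6 = 94
(b): 6 + 14 + 22 + 12 + 26 + 24 = 104

Shortest is (a), total 94 blocks.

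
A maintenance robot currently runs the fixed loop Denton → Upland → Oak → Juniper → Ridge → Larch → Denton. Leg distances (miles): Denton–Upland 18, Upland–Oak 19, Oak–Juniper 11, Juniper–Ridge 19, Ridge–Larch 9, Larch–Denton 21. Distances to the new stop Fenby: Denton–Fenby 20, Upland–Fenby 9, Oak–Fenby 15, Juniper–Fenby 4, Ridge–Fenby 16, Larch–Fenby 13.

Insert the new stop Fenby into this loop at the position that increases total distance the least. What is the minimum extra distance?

Minimum extra distance: 1 miles, inserting Fenby between Juniper and Ridge.

Insertion cost between consecutive stops i–j is d(i,Fenby) + d(Fenby,j) − d(i,j):
  between Denton and Upland: 20 + 9 − 18 = 11
  between Upland and Oak: 9 + 15 − 19 = 5
  between Oak and Juniper: 15 + 4 − 11 = 8
  between Juniper and Ridge: 4 + 16 − 19 = 1
  between Ridge and Larch: 16 + 13 − 9 = 20
  between Larch and Denton: 13 + 20 − 21 = 12
Cheapest insertion is between Juniper and Ridge, adding 1.
New total = 97 + 1 = 98.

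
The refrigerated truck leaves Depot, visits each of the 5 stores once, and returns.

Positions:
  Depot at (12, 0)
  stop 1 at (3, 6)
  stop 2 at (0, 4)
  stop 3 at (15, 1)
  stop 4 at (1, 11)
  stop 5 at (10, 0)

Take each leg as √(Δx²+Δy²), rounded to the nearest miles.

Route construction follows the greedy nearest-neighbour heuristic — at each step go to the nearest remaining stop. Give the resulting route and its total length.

Depot → [stop 5:2 / stop 3:3 / stop 1:11 / stop 2:13 / stop 4:16] → stop 5 (2)
stop 5 → [stop 3:5 / stop 1:9 / stop 2:11 / stop 4:14] → stop 3 (5)
stop 3 → [stop 1:13 / stop 2:15 / stop 4:17] → stop 1 (13)
stop 1 → [stop 2:4 / stop 4:5] → stop 2 (4)
stop 2 → [stop 4:7] → stop 4 (7)
Return stop 4→Depot: 16.
Total = 2 + 5 + 13 + 4 + 7 + 16 = 47.

Total distance 47 miles via the nearest-neighbour route Depot → stop 5 → stop 3 → stop 1 → stop 2 → stop 4 → Depot.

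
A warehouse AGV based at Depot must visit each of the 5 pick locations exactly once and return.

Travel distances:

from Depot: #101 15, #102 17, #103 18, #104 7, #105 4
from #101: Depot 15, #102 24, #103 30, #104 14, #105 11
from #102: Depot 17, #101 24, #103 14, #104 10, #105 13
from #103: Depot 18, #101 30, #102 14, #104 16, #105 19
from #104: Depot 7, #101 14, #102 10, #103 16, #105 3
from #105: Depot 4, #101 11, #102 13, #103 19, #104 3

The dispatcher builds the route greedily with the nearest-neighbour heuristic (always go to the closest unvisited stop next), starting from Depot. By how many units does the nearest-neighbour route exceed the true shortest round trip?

Depot: #105=4, #104=7, #101=15, #102=17, #103=18 ⇒ #105
#105: #104=3, #101=11, #102=13, #103=19 ⇒ #104
#104: #102=10, #101=14, #103=16 ⇒ #102
#102: #103=14, #101=24 ⇒ #103
#103: #101=30 ⇒ #101
NN route Depot → #105 → #104 → #102 → #103 → #101 → Depot costs 76.
Optimal: Depot → #101 → #105 → #104 → #102 → #103 → Depot costs 71 (by enumerating all 60 distinct tours).
Excess = 76 − 71 = 5.

5 longer than the optimal tour.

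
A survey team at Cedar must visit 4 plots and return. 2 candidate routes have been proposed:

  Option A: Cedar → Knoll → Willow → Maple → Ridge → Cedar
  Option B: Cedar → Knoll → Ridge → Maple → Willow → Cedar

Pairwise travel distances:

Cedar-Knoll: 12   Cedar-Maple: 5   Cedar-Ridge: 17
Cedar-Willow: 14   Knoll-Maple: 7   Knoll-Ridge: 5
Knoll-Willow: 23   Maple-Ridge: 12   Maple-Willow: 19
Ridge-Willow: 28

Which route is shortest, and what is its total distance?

Shortest is Option B, total 62.

Option A: 12 + 23 + 19 + 12 + 17 = 83
Option B: 12 + 5 + 12 + 19 + 14 = 62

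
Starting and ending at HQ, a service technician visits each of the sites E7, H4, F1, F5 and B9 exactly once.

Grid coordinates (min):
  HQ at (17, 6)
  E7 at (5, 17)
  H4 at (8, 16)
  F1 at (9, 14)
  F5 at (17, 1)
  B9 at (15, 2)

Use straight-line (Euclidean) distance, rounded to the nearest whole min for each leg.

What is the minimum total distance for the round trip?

41 min — the shortest possible round trip.

HQ→E7→H4→F1→F5→B9→HQ: 16+3+2+15+2+4 = 42
HQ→E7→H4→F1→B9→F5→HQ: 16+3+2+13+2+5 = 41
HQ→E7→H4→F5→F1→B9→HQ: 16+3+17+15+13+4 = 68
HQ→E7→H4→F5→B9→F1→HQ: 16+3+17+2+13+11 = 62
HQ→E7→H4→B9→F1→F5→HQ: 16+3+16+13+15+5 = 68
HQ→E7→H4→B9→F5→F1→HQ: 16+3+16+2+15+11 = 63
HQ→E7→F1→H4→F5→B9→HQ: 16+5+2+17+2+4 = 46
HQ→E7→F1→H4→B9→F5→HQ: 16+5+2+16+2+5 = 46
HQ→E7→F1→F5→H4→B9→HQ: 16+5+15+17+16+4 = 73
HQ→E7→F1→F5→B9→H4→HQ: 16+5+15+2+16+13 = 67
HQ→E7→F1→B9→H4→F5→HQ: 16+5+13+16+17+5 = 72
HQ→E7→F1→B9→F5→H4→HQ: 16+5+13+2+17+13 = 66
HQ→E7→F5→H4→F1→B9→HQ: 16+20+17+2+13+4 = 72
HQ→E7→F5→H4→B9→F1→HQ: 16+20+17+16+13+11 = 93
… (46 more)
The minimum is 41.
One optimal route: HQ → E7 → H4 → F1 → B9 → F5 → HQ (or its reverse).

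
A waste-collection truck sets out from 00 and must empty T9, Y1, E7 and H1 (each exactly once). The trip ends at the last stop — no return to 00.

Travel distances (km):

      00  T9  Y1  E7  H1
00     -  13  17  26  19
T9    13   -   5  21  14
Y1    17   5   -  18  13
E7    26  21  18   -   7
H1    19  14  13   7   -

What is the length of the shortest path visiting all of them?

Shortest open route: 38 km.

There are 4! = 24 possible orderings.
00→T9→Y1→E7→H1: 13+5+18+7 = 43
00→T9→Y1→H1→E7: 13+5+13+7 = 38
00→T9→E7→Y1→H1: 13+21+18+13 = 65
00→T9→E7→H1→Y1: 13+21+7+13 = 54
00→T9→H1→Y1→E7: 13+14+13+18 = 58
00→T9→H1→E7→Y1: 13+14+7+18 = 52
00→Y1→T9→E7→H1: 17+5+21+7 = 50
00→Y1→T9→H1→E7: 17+5+14+7 = 43
00→Y1→E7→T9→H1: 17+18+21+14 = 70
00→Y1→E7→H1→T9: 17+18+7+14 = 56
00→Y1→H1→T9→E7: 17+13+14+21 = 65
00→Y1→H1→E7→T9: 17+13+7+21 = 58
00→E7→T9→Y1→H1: 26+21+5+13 = 65
00→E7→T9→H1→Y1: 26+21+14+13 = 74
… (10 more)
The minimum is 38.
One shortest path: 00 → T9 → Y1 → H1 → E7.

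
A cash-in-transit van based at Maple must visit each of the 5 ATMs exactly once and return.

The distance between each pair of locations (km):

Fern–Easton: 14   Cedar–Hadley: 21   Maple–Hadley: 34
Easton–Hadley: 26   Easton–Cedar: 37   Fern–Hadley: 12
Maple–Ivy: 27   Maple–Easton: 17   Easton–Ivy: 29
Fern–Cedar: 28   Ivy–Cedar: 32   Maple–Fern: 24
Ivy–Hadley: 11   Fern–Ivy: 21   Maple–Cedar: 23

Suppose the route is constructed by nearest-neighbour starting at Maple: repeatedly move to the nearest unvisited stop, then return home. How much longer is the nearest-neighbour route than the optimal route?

The nearest-neighbour route is 2 km longer than optimal.

From Maple: Easton=17, Cedar=23, Fern=24, Ivy=27, Hadley=34 → choose Easton (17).
From Easton: Fern=14, Hadley=26, Ivy=29, Cedar=37 → choose Fern (14).
From Fern: Hadley=12, Ivy=21, Cedar=28 → choose Hadley (12).
From Hadley: Ivy=11, Cedar=21 → choose Ivy (11).
From Ivy: Cedar=32 → choose Cedar (32).
NN route Maple → Easton → Fern → Hadley → Ivy → Cedar → Maple costs 109.
Optimal: Maple → Easton → Fern → Ivy → Hadley → Cedar → Maple costs 107 (by enumerating all 60 distinct tours).
Excess = 109 − 107 = 2.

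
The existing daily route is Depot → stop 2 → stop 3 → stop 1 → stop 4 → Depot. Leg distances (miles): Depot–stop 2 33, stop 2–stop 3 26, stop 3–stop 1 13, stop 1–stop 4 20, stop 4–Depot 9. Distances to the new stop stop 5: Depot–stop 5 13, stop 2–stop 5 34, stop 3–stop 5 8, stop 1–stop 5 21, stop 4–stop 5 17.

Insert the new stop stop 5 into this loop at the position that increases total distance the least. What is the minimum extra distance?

+14 miles — insert stop 5 between Depot and stop 2.

Insertion cost between consecutive stops i–j is d(i,stop 5) + d(stop 5,j) − d(i,j):
  between Depot and stop 2: 13 + 34 − 33 = 14
  between stop 2 and stop 3: 34 + 8 − 26 = 16
  between stop 3 and stop 1: 8 + 21 − 13 = 16
  between stop 1 and stop 4: 21 + 17 − 20 = 18
  between stop 4 and Depot: 17 + 13 − 9 = 21
Cheapest insertion is between Depot and stop 2, adding 14.
New total = 101 + 14 = 115.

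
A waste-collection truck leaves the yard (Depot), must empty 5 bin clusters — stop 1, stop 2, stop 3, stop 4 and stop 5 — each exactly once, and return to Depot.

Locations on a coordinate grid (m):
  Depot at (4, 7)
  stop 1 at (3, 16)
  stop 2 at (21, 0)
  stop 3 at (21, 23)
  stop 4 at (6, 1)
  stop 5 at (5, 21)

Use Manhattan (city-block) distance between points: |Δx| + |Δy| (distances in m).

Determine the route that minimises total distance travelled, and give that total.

Depot - stop 1 - stop 2 - stop 3 - stop 4 - stop 5 - Depot: 10+34+23+37+21+15 = 140
Depot - stop 1 - stop 2 - stop 3 - stop 5 - stop 4 - Depot: 10+34+23+18+21+8 = 114
Depot - stop 1 - stop 2 - stop 4 - stop 3 - stop 5 - Depot: 10+34+16+37+18+15 = 130
Depot - stop 1 - stop 2 - stop 4 - stop 5 - stop 3 - Depot: 10+34+16+21+18+33 = 132
Depot - stop 1 - stop 2 - stop 5 - stop 3 - stop 4 - Depot: 10+34+37+18+37+8 = 144
Depot - stop 1 - stop 2 - stop 5 - stop 4 - stop 3 - Depot: 10+34+37+21+37+33 = 172
Depot - stop 1 - stop 3 - stop 2 - stop 4 - stop 5 - Depot: 10+25+23+16+21+15 = 110
Depot - stop 1 - stop 3 - stop 2 - stop 5 - stop 4 - Depot: 10+25+23+37+21+8 = 124
Depot - stop 1 - stop 3 - stop 4 - stop 2 - stop 5 - Depot: 10+25+37+16+37+15 = 140
Depot - stop 1 - stop 3 - stop 4 - stop 5 - stop 2 - Depot: 10+25+37+21+37+24 = 154
Depot - stop 1 - stop 3 - stop 5 - stop 2 - stop 4 - Depot: 10+25+18+37+16+8 = 114
Depot - stop 1 - stop 3 - stop 5 - stop 4 - stop 2 - Depot: 10+25+18+21+16+24 = 114
Depot - stop 1 - stop 4 - stop 2 - stop 3 - stop 5 - Depot: 10+18+16+23+18+15 = 100
Depot - stop 1 - stop 4 - stop 2 - stop 5 - stop 3 - Depot: 10+18+16+37+18+33 = 132
… (46 more)
Depot - stop 1 - stop 5 - stop 3 - stop 2 - stop 4 - Depot: 10+7+18+23+16+8 = 82  ← best
The minimum is 82.
One optimal route: Depot → stop 1 → stop 5 → stop 3 → stop 2 → stop 4 → Depot (or its reverse).

Minimum total distance: 82 m.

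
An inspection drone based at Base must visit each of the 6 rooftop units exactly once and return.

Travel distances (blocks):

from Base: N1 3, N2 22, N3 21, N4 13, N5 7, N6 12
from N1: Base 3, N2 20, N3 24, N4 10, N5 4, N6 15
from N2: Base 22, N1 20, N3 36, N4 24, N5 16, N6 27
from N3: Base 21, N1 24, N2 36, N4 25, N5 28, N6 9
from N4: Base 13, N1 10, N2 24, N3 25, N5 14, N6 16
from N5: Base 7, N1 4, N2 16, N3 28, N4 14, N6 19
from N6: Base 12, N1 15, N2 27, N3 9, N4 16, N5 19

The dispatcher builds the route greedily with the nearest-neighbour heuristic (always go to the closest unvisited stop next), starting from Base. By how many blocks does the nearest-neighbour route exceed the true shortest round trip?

From Base: N1=3, N5=7, N6=12, N4=13, N3=21, N2=22 → choose N1 (3).
From N1: N5=4, N4=10, N6=15, N2=20, N3=24 → choose N5 (4).
From N5: N4=14, N2=16, N6=19, N3=28 → choose N4 (14).
From N4: N6=16, N2=24, N3=25 → choose N6 (16).
From N6: N3=9, N2=27 → choose N3 (9).
From N3: N2=36 → choose N2 (36).
NN route Base → N1 → N5 → N4 → N6 → N3 → N2 → Base costs 104.
Optimal: Base → N1 → N5 → N2 → N4 → N3 → N6 → Base costs 93 (by enumerating all 360 distinct tours).
Excess = 104 − 93 = 11.

Excess over optimum: 11 blocks.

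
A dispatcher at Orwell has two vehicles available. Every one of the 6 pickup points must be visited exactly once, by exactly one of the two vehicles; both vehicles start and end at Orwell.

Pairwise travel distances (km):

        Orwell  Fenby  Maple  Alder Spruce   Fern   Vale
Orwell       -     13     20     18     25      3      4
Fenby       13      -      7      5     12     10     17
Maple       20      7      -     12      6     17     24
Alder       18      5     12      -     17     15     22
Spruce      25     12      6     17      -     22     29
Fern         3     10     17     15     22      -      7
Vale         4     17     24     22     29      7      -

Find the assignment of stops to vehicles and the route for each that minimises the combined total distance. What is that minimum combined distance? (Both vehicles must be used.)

There are 2^5 − 1 = 31 ways to divide the 6 stops into two non-empty groups. For each, the best each vehicle can do is its own shortest tour through its group:
  {Fenby} + {Maple, Alder, Spruce, Fern, Vale}: 26 + 69 = 95
  {Maple} + {Fenby, Alder, Spruce, Fern, Vale}: 40 + 68 = 108
  {Fenby, Maple} + {Alder, Spruce, Fern, Vale}: 40 + 68 = 108
  {Alder} + {Fenby, Maple, Spruce, Fern, Vale}: 36 + 59 = 95
  {Fenby, Alder} + {Maple, Spruce, Fern, Vale}: 36 + 59 = 95
  {Maple, Alder} + {Fenby, Spruce, Fern, Vale}: 50 + 58 = 108
  … (31 splits in total)
  {Fenby, Maple, Alder, Spruce, Fern} + {Vale}: 61 + 8 = 69  ← best
Best: vehicle 1 Orwell → Fenby → Maple → Spruce → Alder → Fern → Orwell = 61; vehicle 2 Orwell → Vale → Orwell = 8; combined 69.

Minimum combined distance: 69 km.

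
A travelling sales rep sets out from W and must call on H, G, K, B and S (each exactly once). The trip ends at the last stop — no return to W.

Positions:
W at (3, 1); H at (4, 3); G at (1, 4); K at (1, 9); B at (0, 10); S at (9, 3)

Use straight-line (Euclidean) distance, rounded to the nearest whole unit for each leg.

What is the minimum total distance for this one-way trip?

Shortest open route: 20.

There are 5! = 120 possible orderings.
W→H→G→K→B→S: 2+3+5+1+11 = 22
W→H→G→K→S→B: 2+3+5+10+11 = 31
W→H→G→B→K→S: 2+3+6+1+10 = 22
W→H→G→B→S→K: 2+3+6+11+10 = 32
W→H→G→S→K→B: 2+3+8+10+1 = 24
W→H→G→S→B→K: 2+3+8+11+1 = 25
W→H→K→G→B→S: 2+7+5+6+11 = 31
W→H→K→G→S→B: 2+7+5+8+11 = 33
W→H→K→B→G→S: 2+7+1+6+8 = 24
W→H→K→B→S→G: 2+7+1+11+8 = 29
W→H→K→S→G→B: 2+7+10+8+6 = 33
W→H→K→S→B→G: 2+7+10+11+6 = 36
W→H→B→G→K→S: 2+8+6+5+10 = 31
W→H→B→G→S→K: 2+8+6+8+10 = 34
… (106 more)
W→S→H→G→K→B: 6+5+3+5+1 = 20  ← best
The minimum is 20.
One shortest path: W → S → H → G → K → B.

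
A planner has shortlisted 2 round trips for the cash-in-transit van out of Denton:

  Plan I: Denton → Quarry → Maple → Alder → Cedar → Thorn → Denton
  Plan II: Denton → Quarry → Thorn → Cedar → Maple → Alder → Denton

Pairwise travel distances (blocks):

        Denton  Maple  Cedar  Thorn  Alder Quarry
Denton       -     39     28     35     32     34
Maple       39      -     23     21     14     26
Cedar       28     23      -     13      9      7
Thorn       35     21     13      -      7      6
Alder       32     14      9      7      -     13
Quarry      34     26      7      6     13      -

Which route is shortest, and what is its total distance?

122 blocks — Plan II is the shortest.

Plan I: 34 + 26 + 14 + 9 + 13 + 35 = 131
Plan II: 34 + 6 + 13 + 23 + 14 + 32 = 122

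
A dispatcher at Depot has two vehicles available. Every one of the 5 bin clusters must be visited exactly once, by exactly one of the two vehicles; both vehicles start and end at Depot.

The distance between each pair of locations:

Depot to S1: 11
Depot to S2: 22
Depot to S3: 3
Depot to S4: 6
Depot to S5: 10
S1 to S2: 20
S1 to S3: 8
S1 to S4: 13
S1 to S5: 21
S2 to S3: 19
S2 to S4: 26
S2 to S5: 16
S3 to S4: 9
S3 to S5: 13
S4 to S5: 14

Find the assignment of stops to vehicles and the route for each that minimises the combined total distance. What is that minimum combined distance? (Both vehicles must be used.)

Minimum combined distance: 69.

Try each way of splitting the stops between the two vehicles (each non-empty) and, for each split, find the best tour for each vehicle:
  {S1} + {S2, S3, S4, S5}: 22 + 58 = 80
  {S2} + {S1, S3, S4, S5}: 44 + 48 = 92
  {S1, S2} + {S3, S4, S5}: 53 + 36 = 89
  {S3} + {S1, S2, S4, S5}: 6 + 65 = 71
  {S1, S3} + {S2, S4, S5}: 22 + 58 = 80
  {S2, S3} + {S1, S4, S5}: 44 + 48 = 92
  … (15 splits in total)
  {S4} + {S1, S2, S3, S5}: 12 + 57 = 69  ← best
Best: vehicle 1 Depot → S4 → Depot = 12; vehicle 2 Depot → S3 → S1 → S2 → S5 → Depot = 57; combined 69.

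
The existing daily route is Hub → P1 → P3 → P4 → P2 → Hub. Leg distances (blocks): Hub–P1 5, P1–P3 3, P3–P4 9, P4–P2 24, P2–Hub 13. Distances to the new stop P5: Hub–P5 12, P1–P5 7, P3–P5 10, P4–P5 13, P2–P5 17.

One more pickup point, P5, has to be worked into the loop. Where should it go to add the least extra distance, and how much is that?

+6 blocks — insert P5 between P4 and P2.

Insertion cost between consecutive stops i–j is d(i,P5) + d(P5,j) − d(i,j):
  between Hub and P1: 12 + 7 − 5 = 14
  between P1 and P3: 7 + 10 − 3 = 14
  between P3 and P4: 10 + 13 − 9 = 14
  between P4 and P2: 13 + 17 − 24 = 6
  between P2 and Hub: 17 + 12 − 13 = 16
Cheapest insertion is between P4 and P2, adding 6.
New total = 54 + 6 = 60.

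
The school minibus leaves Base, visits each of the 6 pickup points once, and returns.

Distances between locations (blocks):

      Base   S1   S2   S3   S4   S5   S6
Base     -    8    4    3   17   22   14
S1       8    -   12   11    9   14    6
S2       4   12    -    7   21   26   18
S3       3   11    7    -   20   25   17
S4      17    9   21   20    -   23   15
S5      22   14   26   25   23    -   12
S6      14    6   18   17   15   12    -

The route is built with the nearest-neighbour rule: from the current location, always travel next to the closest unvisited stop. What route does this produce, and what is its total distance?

Total distance 80 blocks via the nearest-neighbour route Base → S3 → S2 → S1 → S6 → S5 → S4 → Base.

Base → [S3:3 / S2:4 / S1:8 / S6:14 / S4:17 / S5:22] → S3 (3)
S3 → [S2:7 / S1:11 / S6:17 / S4:20 / S5:25] → S2 (7)
S2 → [S1:12 / S6:18 / S4:21 / S5:26] → S1 (12)
S1 → [S6:6 / S4:9 / S5:14] → S6 (6)
S6 → [S5:12 / S4:15] → S5 (12)
S5 → [S4:23] → S4 (23)
Return S4→Base: 17.
Total = 3 + 7 + 12 + 6 + 12 + 23 + 17 = 80.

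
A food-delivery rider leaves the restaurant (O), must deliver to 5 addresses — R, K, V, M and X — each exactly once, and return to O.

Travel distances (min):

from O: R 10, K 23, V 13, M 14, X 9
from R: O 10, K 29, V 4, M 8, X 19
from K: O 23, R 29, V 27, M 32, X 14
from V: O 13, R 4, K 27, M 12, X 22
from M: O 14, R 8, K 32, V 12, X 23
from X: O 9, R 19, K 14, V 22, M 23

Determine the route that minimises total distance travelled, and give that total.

Minimum total distance: 76 min.

O→R→K→V→M→X→O: 10+29+27+12+23+9 = 110
O→R→K→V→X→M→O: 10+29+27+22+23+14 = 125
O→R→K→M→V→X→O: 10+29+32+12+22+9 = 114
O→R→K→M→X→V→O: 10+29+32+23+22+13 = 129
O→R→K→X→V→M→O: 10+29+14+22+12+14 = 101
O→R→K→X→M→V→O: 10+29+14+23+12+13 = 101
O→R→V→K→M→X→O: 10+4+27+32+23+9 = 105
O→R→V→K→X→M→O: 10+4+27+14+23+14 = 92
O→R→V→M→K→X→O: 10+4+12+32+14+9 = 81
O→R→V→M→X→K→O: 10+4+12+23+14+23 = 86
O→R→V→X→K→M→O: 10+4+22+14+32+14 = 96
O→R→V→X→M→K→O: 10+4+22+23+32+23 = 114
O→R→M→K→V→X→O: 10+8+32+27+22+9 = 108
O→R→M→K→X→V→O: 10+8+32+14+22+13 = 99
… (46 more)
O→M→R→V→K→X→O: 14+8+4+27+14+9 = 76  ← best
The minimum is 76.
One optimal route: O → M → R → V → K → X → O (or its reverse).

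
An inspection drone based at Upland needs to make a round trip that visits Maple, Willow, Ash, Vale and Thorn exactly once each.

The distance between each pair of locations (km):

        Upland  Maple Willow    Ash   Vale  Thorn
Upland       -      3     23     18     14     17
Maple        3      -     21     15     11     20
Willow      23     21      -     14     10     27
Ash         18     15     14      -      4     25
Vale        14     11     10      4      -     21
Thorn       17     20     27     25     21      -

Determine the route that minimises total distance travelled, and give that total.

There are 60 distinct closed tours to check (reversals are equivalent).
Upland-Maple-Willow-Ash-Vale-Thorn-Upland: 3+21+14+4+21+17 = 80
Upland-Maple-Willow-Ash-Thorn-Vale-Upland: 3+21+14+25+21+14 = 98
Upland-Maple-Willow-Vale-Ash-Thorn-Upland: 3+21+10+4+25+17 = 80
Upland-Maple-Willow-Vale-Thorn-Ash-Upland: 3+21+10+21+25+18 = 98
Upland-Maple-Willow-Thorn-Ash-Vale-Upland: 3+21+27+25+4+14 = 94
Upland-Maple-Willow-Thorn-Vale-Ash-Upland: 3+21+27+21+4+18 = 94
Upland-Maple-Ash-Willow-Vale-Thorn-Upland: 3+15+14+10+21+17 = 80
Upland-Maple-Ash-Willow-Thorn-Vale-Upland: 3+15+14+27+21+14 = 94
Upland-Maple-Ash-Vale-Willow-Thorn-Upland: 3+15+4+10+27+17 = 76
Upland-Maple-Ash-Vale-Thorn-Willow-Upland: 3+15+4+21+27+23 = 93
Upland-Maple-Ash-Thorn-Willow-Vale-Upland: 3+15+25+27+10+14 = 94
Upland-Maple-Ash-Thorn-Vale-Willow-Upland: 3+15+25+21+10+23 = 97
Upland-Maple-Vale-Willow-Ash-Thorn-Upland: 3+11+10+14+25+17 = 80
Upland-Maple-Vale-Willow-Thorn-Ash-Upland: 3+11+10+27+25+18 = 94
… (46 more)
The minimum is 76.
One optimal route: Upland → Maple → Ash → Vale → Willow → Thorn → Upland (or its reverse).

Shortest round trip = 76 km.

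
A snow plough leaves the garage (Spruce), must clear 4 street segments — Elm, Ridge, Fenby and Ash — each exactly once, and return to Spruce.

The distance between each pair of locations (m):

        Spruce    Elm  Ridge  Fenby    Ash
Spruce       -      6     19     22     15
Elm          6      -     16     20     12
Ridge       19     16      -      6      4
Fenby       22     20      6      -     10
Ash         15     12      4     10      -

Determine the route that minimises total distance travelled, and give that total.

Shortest round trip = 50 m.

Spruce-Elm-Ridge-Fenby-Ash-Spruce: 6+16+6+10+15 = 53
Spruce-Elm-Ridge-Ash-Fenby-Spruce: 6+16+4+10+22 = 58
Spruce-Elm-Fenby-Ridge-Ash-Spruce: 6+20+6+4+15 = 51
Spruce-Elm-Fenby-Ash-Ridge-Spruce: 6+20+10+4+19 = 59
Spruce-Elm-Ash-Ridge-Fenby-Spruce: 6+12+4+6+22 = 50
Spruce-Elm-Ash-Fenby-Ridge-Spruce: 6+12+10+6+19 = 53
Spruce-Ridge-Elm-Fenby-Ash-Spruce: 19+16+20+10+15 = 80
Spruce-Ridge-Elm-Ash-Fenby-Spruce: 19+16+12+10+22 = 79
Spruce-Ridge-Fenby-Elm-Ash-Spruce: 19+6+20+12+15 = 72
Spruce-Ridge-Ash-Elm-Fenby-Spruce: 19+4+12+20+22 = 77
Spruce-Fenby-Elm-Ridge-Ash-Spruce: 22+20+16+4+15 = 77
Spruce-Fenby-Ridge-Elm-Ash-Spruce: 22+6+16+12+15 = 71
The minimum is 50.
One optimal route: Spruce → Elm → Ash → Ridge → Fenby → Spruce (or its reverse).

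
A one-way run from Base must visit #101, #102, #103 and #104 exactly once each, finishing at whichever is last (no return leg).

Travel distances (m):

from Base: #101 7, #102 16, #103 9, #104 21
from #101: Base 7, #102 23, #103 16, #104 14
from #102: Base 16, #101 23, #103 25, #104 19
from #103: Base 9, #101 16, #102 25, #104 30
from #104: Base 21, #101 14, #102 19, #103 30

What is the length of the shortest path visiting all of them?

Minimum one-way distance = 58 m.

There are 4! = 24 possible orderings.
Base → #101 → #102 → #103 → #104: 7+23+25+30 = 85
Base → #101 → #102 → #104 → #103: 7+23+19+30 = 79
Base → #101 → #103 → #102 → #104: 7+16+25+19 = 67
Base → #101 → #103 → #104 → #102: 7+16+30+19 = 72
Base → #101 → #104 → #102 → #103: 7+14+19+25 = 65
Base → #101 → #104 → #103 → #102: 7+14+30+25 = 76
Base → #102 → #101 → #103 → #104: 16+23+16+30 = 85
Base → #102 → #101 → #104 → #103: 16+23+14+30 = 83
Base → #102 → #103 → #101 → #104: 16+25+16+14 = 71
Base → #102 → #103 → #104 → #101: 16+25+30+14 = 85
Base → #102 → #104 → #101 → #103: 16+19+14+16 = 65
Base → #102 → #104 → #103 → #101: 16+19+30+16 = 81
Base → #103 → #101 → #102 → #104: 9+16+23+19 = 67
Base → #103 → #101 → #104 → #102: 9+16+14+19 = 58
… (10 more)
The minimum is 58.
One shortest path: Base → #103 → #101 → #104 → #102.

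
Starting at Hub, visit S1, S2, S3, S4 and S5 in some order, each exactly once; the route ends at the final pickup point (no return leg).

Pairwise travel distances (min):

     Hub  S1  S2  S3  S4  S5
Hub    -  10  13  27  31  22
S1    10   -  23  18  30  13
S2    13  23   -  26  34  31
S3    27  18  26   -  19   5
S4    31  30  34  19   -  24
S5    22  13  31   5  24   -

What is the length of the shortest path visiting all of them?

There are 5! = 120 possible orderings.
Hub → S1 → S2 → S3 → S4 → S5: 10+23+26+19+24 = 102
Hub → S1 → S2 → S3 → S5 → S4: 10+23+26+5+24 = 88
Hub → S1 → S2 → S4 → S3 → S5: 10+23+34+19+5 = 91
Hub → S1 → S2 → S4 → S5 → S3: 10+23+34+24+5 = 96
Hub → S1 → S2 → S5 → S3 → S4: 10+23+31+5+19 = 88
Hub → S1 → S2 → S5 → S4 → S3: 10+23+31+24+19 = 107
Hub → S1 → S3 → S2 → S4 → S5: 10+18+26+34+24 = 112
Hub → S1 → S3 → S2 → S5 → S4: 10+18+26+31+24 = 109
Hub → S1 → S3 → S4 → S2 → S5: 10+18+19+34+31 = 112
Hub → S1 → S3 → S4 → S5 → S2: 10+18+19+24+31 = 102
Hub → S1 → S3 → S5 → S2 → S4: 10+18+5+31+34 = 98
Hub → S1 → S3 → S5 → S4 → S2: 10+18+5+24+34 = 91
Hub → S1 → S4 → S2 → S3 → S5: 10+30+34+26+5 = 105
Hub → S1 → S4 → S2 → S5 → S3: 10+30+34+31+5 = 110
… (106 more)
Hub → S2 → S1 → S5 → S3 → S4: 13+23+13+5+19 = 73  ← best
The minimum is 73.
One shortest path: Hub → S2 → S1 → S5 → S3 → S4.

Shortest open route: 73 min.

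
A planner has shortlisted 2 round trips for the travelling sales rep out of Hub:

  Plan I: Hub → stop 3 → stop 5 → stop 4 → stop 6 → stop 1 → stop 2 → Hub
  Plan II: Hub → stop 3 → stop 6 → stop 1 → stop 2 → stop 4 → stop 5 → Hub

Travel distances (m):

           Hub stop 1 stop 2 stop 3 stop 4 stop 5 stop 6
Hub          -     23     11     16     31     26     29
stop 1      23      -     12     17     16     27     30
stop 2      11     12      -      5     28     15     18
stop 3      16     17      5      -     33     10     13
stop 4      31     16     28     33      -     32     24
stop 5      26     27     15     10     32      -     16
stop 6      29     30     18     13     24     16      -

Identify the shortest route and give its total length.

Plan I: 16 + 10 + 32 + 24 + 30 + 12 + 11 = 135
Plan II: 16 + 13 + 30 + 12 + 28 + 32 + 26 = 157

Shortest is Plan I, total 135 m.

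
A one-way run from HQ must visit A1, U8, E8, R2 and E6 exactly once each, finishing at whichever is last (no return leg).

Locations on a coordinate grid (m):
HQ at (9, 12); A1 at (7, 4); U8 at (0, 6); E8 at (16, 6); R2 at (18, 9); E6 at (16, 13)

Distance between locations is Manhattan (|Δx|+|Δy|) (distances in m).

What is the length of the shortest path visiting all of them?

39 m — the minimum one-way total.

There are 5! = 120 possible orderings.
HQ - A1 - U8 - E8 - R2 - E6: 10+9+16+5+6 = 46
HQ - A1 - U8 - E8 - E6 - R2: 10+9+16+7+6 = 48
HQ - A1 - U8 - R2 - E8 - E6: 10+9+21+5+7 = 52
HQ - A1 - U8 - R2 - E6 - E8: 10+9+21+6+7 = 53
HQ - A1 - U8 - E6 - E8 - R2: 10+9+23+7+5 = 54
HQ - A1 - U8 - E6 - R2 - E8: 10+9+23+6+5 = 53
HQ - A1 - E8 - U8 - R2 - E6: 10+11+16+21+6 = 64
HQ - A1 - E8 - U8 - E6 - R2: 10+11+16+23+6 = 66
HQ - A1 - E8 - R2 - U8 - E6: 10+11+5+21+23 = 70
HQ - A1 - E8 - R2 - E6 - U8: 10+11+5+6+23 = 55
HQ - A1 - E8 - E6 - U8 - R2: 10+11+7+23+21 = 72
HQ - A1 - E8 - E6 - R2 - U8: 10+11+7+6+21 = 55
HQ - A1 - R2 - U8 - E8 - E6: 10+16+21+16+7 = 70
HQ - A1 - R2 - U8 - E6 - E8: 10+16+21+23+7 = 77
… (106 more)
HQ - E6 - R2 - E8 - A1 - U8: 8+6+5+11+9 = 39  ← best
The minimum is 39.
One shortest path: HQ → E6 → R2 → E8 → A1 → U8.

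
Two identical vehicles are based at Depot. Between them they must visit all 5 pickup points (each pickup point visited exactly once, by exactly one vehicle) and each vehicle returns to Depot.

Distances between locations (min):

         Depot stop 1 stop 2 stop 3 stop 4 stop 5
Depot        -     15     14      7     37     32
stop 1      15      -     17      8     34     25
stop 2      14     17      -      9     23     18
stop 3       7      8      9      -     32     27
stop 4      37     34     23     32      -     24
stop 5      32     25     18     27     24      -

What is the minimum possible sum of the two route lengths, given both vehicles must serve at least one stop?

Check every non-empty split of the stops between the two vehicles; for each half take its own optimal tour:
  {stop 1} + {stop 2, stop 3, stop 4, stop 5}: 30 + 95 = 125
  {stop 2} + {stop 1, stop 3, stop 4, stop 5}: 28 + 101 = 129
  {stop 1, stop 2} + {stop 3, stop 4, stop 5}: 46 + 95 = 141
  {stop 3} + {stop 1, stop 2, stop 4, stop 5}: 14 + 101 = 115
  {stop 1, stop 3} + {stop 2, stop 4, stop 5}: 30 + 93 = 123
  {stop 2, stop 3} + {stop 1, stop 4, stop 5}: 30 + 101 = 131
  … (15 splits in total)
Best: vehicle 1 Depot → stop 3 → Depot = 14; vehicle 2 Depot → stop 1 → stop 5 → stop 4 → stop 2 → Depot = 101; combined 115.

Minimum combined distance: 115 min.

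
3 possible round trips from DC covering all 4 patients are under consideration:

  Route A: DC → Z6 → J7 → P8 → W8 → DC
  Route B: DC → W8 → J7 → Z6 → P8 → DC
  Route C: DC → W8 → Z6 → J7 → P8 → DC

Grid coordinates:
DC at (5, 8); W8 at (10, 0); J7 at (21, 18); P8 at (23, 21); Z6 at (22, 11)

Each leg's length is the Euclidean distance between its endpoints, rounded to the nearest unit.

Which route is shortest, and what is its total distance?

Route A: 17 + 7 + 4 + 25 + 9 = 62
Route B: 9 + 21 + 7 + 10 + 22 = 69
Route C: 9 + 16 + 7 + 4 + 22 = 58

Shortest is Route C, total 58.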